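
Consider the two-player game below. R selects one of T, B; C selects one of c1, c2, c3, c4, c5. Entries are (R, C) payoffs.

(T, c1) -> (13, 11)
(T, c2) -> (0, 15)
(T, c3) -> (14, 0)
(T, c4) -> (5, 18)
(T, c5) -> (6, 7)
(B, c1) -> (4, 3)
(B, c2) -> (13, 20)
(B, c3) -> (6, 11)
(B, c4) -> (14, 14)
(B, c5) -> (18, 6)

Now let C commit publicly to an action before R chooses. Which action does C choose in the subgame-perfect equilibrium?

c2

R best-responds to each possible C move:
- c1: R compares 13, 4 and picks T; C would get 11.
- c2: R compares 0, 13 and picks B; C would get 20.
- c3: R compares 14, 6 and picks T; C would get 0.
- c4: R compares 5, 14 and picks B; C would get 14.
- c5: R compares 6, 18 and picks B; C would get 6.
Among 11, 20, 0, 14, 6, the best is 20 at c2. Subgame-perfect outcome: (B, c2) with payoffs (13, 20).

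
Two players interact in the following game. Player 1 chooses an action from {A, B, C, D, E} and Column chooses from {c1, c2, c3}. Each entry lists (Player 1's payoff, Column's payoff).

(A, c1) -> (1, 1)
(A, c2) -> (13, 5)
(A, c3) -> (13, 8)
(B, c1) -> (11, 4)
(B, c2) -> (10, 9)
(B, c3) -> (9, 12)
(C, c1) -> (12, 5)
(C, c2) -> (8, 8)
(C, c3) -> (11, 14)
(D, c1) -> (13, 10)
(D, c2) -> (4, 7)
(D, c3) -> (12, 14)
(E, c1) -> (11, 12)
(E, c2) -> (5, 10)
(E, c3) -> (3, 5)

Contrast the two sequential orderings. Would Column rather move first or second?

first

If Player 1 leads: Column's best replies are A→c3, B→c3, C→c3, D→c3, E→c1; Player 1's induced payoffs 13, 9, 11, 12, 11; outcome (A, c3), payoffs (13, 8).
If Column leads: Player 1's best replies are c1→D, c2→A, c3→A; Column's induced payoffs 10, 5, 8; outcome (D, c1), payoffs (13, 10).
Column gets 10 moving first and 8 moving second, so Column prefers to move first.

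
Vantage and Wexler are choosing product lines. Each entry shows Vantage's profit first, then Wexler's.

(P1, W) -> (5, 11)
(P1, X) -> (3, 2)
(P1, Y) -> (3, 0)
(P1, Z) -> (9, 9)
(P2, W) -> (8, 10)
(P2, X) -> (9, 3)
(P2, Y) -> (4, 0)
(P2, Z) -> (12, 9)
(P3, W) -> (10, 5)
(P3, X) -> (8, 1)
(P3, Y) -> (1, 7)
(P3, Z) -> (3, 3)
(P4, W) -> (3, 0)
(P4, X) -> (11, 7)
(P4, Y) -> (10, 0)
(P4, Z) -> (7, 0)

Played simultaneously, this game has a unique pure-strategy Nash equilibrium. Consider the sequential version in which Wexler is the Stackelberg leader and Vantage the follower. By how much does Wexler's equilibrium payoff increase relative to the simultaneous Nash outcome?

Vantage best-responds to each possible Wexler move:
- W → Vantage plays P3 (best of 5, 8, 10, 3); Wexler gets 5.
- X → Vantage plays P4 (best of 3, 9, 8, 11); Wexler gets 7.
- Y → Vantage plays P4 (best of 3, 4, 1, 10); Wexler gets 0.
- Z → Vantage plays P2 (best of 9, 12, 3, 7); Wexler gets 9.
Maximizing over 5, 7, 0, 9, Wexler chooses Z. Subgame-perfect outcome: (P2, Z) with payoffs (12, 9).
For the simultaneous game, intersect best replies.
Vantage's best replies: W→P3; X→P4; Y→P4; Z→P2.
Wexler's best replies: P1→W; P2→W; P3→Y; P4→X.
The unique mutual best reply is (P4, X), giving (11, 7).
Wexler's commitment gain: 9 − 7 = 2.

2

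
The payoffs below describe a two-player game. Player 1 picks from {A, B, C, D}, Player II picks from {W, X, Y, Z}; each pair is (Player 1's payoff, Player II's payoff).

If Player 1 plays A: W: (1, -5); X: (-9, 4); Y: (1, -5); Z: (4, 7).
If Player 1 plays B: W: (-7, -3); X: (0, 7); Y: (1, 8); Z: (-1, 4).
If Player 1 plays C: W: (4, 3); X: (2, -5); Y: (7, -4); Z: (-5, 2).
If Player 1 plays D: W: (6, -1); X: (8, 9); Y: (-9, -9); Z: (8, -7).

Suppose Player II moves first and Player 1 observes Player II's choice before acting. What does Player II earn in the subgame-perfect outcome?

9

Backward induction with Player II moving first.
- W: Player 1 compares 1, -7, 4, 6 and picks D; Player II would get -1.
- X: Player 1 compares -9, 0, 2, 8 and picks D; Player II would get 9.
- Y: Player 1 compares 1, 1, 7, -9 and picks C; Player II would get -4.
- Z: Player 1 compares 4, -1, -5, 8 and picks D; Player II would get -7.
Player II's induced payoffs are -1, 9, -4, -7, so Player II commits to X. Subgame-perfect outcome: (D, X) with payoffs (8, 9).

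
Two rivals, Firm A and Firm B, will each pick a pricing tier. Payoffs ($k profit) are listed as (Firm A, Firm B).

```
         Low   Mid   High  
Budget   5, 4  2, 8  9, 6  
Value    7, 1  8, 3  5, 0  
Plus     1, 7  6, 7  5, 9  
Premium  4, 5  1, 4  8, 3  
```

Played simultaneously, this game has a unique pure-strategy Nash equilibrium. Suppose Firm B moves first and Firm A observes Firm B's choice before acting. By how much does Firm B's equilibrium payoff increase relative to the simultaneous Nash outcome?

Backward induction with Firm B moving first.
- Low: Firm A compares 5, 7, 1, 4 and picks Value; Firm B would get 1.
- Mid: Firm A compares 2, 8, 6, 1 and picks Value; Firm B would get 3.
- High: Firm A compares 9, 5, 5, 8 and picks Budget; Firm B would get 6.
Among 1, 3, 6, the best is 6 at High. Subgame-perfect outcome: (Budget, High) with payoffs (9, 6).
Under simultaneous play:
Firm A's best replies: Low→Value; Mid→Value; High→Budget.
Firm B's best replies: Budget→Mid; Value→Mid; Plus→High; Premium→Low.
Only (Value, Mid) has each player best-responding; Nash payoffs (8, 3).
Firm B's commitment gain: 6 − 3 = 3.

3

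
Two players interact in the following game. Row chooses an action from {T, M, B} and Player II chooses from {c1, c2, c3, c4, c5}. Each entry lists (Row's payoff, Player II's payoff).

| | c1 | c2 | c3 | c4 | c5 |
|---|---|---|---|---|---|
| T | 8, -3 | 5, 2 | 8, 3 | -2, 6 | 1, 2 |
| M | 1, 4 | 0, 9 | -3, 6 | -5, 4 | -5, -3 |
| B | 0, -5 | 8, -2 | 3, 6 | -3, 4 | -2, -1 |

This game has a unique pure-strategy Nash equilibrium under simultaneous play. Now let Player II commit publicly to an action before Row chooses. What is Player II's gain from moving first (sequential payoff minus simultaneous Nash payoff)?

0

Solve by backward induction (Player II leads).
- c1: Row compares 8, 1, 0 and picks T; Player II would get -3.
- c2: Row compares 5, 0, 8 and picks B; Player II would get -2.
- c3: Row compares 8, -3, 3 and picks T; Player II would get 3.
- c4: Row compares -2, -5, -3 and picks T; Player II would get 6.
- c5: Row compares 1, -5, -2 and picks T; Player II would get 2.
Player II's induced payoffs are -3, -2, 3, 6, 2, so Player II commits to c4. Subgame-perfect outcome: (T, c4) with payoffs (-2, 6).
Under simultaneous play:
Row's best replies: c1→T; c2→B; c3→T; c4→T; c5→T.
Player II's best replies: T→c4; M→c2; B→c3.
Only (T, c4) has each player best-responding; Nash payoffs (-2, 6).
Player II's commitment gain: 6 − 6 = 0.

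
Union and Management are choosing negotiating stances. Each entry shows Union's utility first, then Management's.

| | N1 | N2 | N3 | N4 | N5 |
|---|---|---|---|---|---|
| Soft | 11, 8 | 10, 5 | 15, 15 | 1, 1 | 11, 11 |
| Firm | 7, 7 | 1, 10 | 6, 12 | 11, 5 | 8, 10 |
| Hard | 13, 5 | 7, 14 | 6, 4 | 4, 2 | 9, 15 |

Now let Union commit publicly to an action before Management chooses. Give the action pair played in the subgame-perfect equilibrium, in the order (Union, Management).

Work backward from Management's decision.
- Soft: BR = N3, leader payoff 15.
- Firm: BR = N3, leader payoff 6.
- Hard: BR = N5, leader payoff 9.
Maximizing over 15, 6, 9, Union chooses Soft. Subgame-perfect outcome: (Soft, N3) with payoffs (15, 15).

(Soft, N3)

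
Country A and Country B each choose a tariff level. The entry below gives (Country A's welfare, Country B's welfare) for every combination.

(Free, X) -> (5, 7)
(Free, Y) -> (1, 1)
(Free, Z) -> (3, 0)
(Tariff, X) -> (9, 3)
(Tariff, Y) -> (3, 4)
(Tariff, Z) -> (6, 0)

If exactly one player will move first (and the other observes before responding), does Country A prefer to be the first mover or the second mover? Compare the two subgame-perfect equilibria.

If Country A leads: Country B's best replies are Free→X, Tariff→Y; Country A's induced payoffs 5, 3; outcome (Free, X), payoffs (5, 7).
If Country B leads: Country A's best replies are X→Tariff, Y→Tariff, Z→Tariff; Country B's induced payoffs 3, 4, 0; outcome (Tariff, Y), payoffs (3, 4).
Country A gets 5 moving first and 3 moving second, so Country A prefers to move first.

first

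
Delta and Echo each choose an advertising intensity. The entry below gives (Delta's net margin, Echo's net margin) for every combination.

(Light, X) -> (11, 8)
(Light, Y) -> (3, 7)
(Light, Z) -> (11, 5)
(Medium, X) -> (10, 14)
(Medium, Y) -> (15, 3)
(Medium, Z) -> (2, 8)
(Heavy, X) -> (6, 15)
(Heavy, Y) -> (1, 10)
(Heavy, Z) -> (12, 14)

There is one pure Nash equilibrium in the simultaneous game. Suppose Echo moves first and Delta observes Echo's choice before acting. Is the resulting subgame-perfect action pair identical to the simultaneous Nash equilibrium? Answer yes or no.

no

Delta best-responds to each possible Echo move:
- X: Delta compares 11, 10, 6 and picks Light; Echo would get 8.
- Y: Delta compares 3, 15, 1 and picks Medium; Echo would get 3.
- Z: Delta compares 11, 2, 12 and picks Heavy; Echo would get 14.
Maximizing over 8, 3, 14, Echo chooses Z. Subgame-perfect outcome: (Heavy, Z) with payoffs (12, 14).
For the simultaneous game, intersect best replies.
Delta's best replies: X→Light; Y→Medium; Z→Heavy.
Echo's best replies: Light→X; Medium→X; Heavy→X.
Only (Light, X) has each player best-responding; Nash payoffs (11, 8).
Sequential outcome (Heavy, Z) differs from the Nash profile (Light, X).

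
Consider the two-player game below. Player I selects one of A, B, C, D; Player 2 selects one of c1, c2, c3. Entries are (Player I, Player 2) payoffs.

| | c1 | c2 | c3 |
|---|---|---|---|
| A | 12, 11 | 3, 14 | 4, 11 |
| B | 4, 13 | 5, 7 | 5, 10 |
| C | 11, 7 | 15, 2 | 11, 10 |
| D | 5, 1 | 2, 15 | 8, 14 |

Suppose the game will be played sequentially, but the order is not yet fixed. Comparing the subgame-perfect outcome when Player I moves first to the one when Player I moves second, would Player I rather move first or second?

If Player I leads: Player 2's best replies are A→c2, B→c1, C→c3, D→c2; Player I's induced payoffs 3, 4, 11, 2; outcome (C, c3), payoffs (11, 10).
If Player 2 leads: Player I's best replies are c1→A, c2→C, c3→C; Player 2's induced payoffs 11, 2, 10; outcome (A, c1), payoffs (12, 11).
Player I gets 11 moving first and 12 moving second, so Player I prefers to move second.

second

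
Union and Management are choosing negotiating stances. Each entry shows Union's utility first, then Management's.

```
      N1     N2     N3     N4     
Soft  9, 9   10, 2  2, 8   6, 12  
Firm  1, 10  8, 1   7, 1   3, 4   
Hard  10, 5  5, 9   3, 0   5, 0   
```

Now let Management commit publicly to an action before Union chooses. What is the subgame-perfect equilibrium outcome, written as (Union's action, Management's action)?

(Soft, N4)

Solve by backward induction (Management leads).
- N1: BR = Hard, leader payoff 5.
- N2: BR = Soft, leader payoff 2.
- N3: BR = Firm, leader payoff 1.
- N4: BR = Soft, leader payoff 12.
Management's induced payoffs are 5, 2, 1, 12, so Management commits to N4. Subgame-perfect outcome: (Soft, N4) with payoffs (6, 12).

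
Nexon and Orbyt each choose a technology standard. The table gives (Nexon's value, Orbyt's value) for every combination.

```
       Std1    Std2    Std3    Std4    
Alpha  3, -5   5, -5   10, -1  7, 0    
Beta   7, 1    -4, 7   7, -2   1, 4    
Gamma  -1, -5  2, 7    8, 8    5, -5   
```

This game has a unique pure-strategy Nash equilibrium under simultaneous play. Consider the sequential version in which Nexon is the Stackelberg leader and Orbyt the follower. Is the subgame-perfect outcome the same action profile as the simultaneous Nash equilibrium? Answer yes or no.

Orbyt best-responds to each possible Nexon move:
- Alpha: Orbyt compares -5, -5, -1, 0 and picks Std4; Nexon would get 7.
- Beta: Orbyt compares 1, 7, -2, 4 and picks Std2; Nexon would get -4.
- Gamma: Orbyt compares -5, 7, 8, -5 and picks Std3; Nexon would get 8.
Among 7, -4, 8, the best is 8 at Gamma. Subgame-perfect outcome: (Gamma, Std3) with payoffs (8, 8).
For the simultaneous game, intersect best replies.
Nexon's best replies: Std1→Beta; Std2→Alpha; Std3→Alpha; Std4→Alpha.
Orbyt's best replies: Alpha→Std4; Beta→Std2; Gamma→Std3.
The unique mutual best reply is (Alpha, Std4), giving (7, 0).
Sequential outcome (Gamma, Std3) differs from the Nash profile (Alpha, Std4).

no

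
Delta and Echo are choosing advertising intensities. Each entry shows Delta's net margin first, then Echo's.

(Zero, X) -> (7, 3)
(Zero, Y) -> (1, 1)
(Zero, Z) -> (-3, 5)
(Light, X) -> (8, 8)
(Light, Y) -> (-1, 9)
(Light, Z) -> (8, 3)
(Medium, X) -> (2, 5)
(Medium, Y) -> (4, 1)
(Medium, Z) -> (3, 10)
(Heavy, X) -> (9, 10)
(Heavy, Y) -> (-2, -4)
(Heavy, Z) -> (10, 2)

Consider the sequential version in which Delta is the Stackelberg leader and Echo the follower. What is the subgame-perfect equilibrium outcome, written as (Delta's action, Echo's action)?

(Heavy, X)

Solve by backward induction (Delta leads).
- Zero: Echo compares 3, 1, 5 and picks Z; Delta would get -3.
- Light: Echo compares 8, 9, 3 and picks Y; Delta would get -1.
- Medium: Echo compares 5, 1, 10 and picks Z; Delta would get 3.
- Heavy: Echo compares 10, -4, 2 and picks X; Delta would get 9.
Maximizing over -3, -1, 3, 9, Delta chooses Heavy. Subgame-perfect outcome: (Heavy, X) with payoffs (9, 10).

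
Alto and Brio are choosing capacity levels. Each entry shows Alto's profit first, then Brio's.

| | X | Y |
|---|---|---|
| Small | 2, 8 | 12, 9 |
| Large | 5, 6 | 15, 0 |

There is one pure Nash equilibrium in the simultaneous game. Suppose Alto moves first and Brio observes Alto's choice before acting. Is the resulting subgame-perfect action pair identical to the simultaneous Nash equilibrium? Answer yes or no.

Work backward from Brio's decision.
- Small → Brio plays Y (best of 8, 9); Alto gets 12.
- Large → Brio plays X (best of 6, 0); Alto gets 5.
Among 12, 5, the best is 12 at Small. Subgame-perfect outcome: (Small, Y) with payoffs (12, 9).
Under simultaneous play:
Alto's best replies: X→Large; Y→Large.
Brio's best replies: Small→Y; Large→X.
Only (Large, X) has each player best-responding; Nash payoffs (5, 6).
Sequential outcome (Small, Y) differs from the Nash profile (Large, X).

no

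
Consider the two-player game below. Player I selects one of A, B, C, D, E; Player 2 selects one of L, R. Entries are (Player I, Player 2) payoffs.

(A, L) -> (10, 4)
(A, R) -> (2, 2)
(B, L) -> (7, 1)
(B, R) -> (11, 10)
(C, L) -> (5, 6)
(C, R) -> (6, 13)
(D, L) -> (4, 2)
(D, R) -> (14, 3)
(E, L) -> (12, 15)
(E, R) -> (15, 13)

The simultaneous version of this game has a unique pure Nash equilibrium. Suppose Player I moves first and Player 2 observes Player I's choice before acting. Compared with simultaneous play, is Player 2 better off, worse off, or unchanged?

Solve by backward induction (Player I leads).
- A → Player 2 plays L (best of 4, 2); Player I gets 10.
- B → Player 2 plays R (best of 1, 10); Player I gets 11.
- C → Player 2 plays R (best of 6, 13); Player I gets 6.
- D → Player 2 plays R (best of 2, 3); Player I gets 14.
- E → Player 2 plays L (best of 15, 13); Player I gets 12.
Maximizing over 10, 11, 6, 14, 12, Player I chooses D. Subgame-perfect outcome: (D, R) with payoffs (14, 3).
For the simultaneous game, intersect best replies.
Player I's best replies: L→E; R→E.
Player 2's best replies: A→L; B→R; C→R; D→R; E→L.
The unique mutual best reply is (E, L), giving (12, 15).
Player 2 earns 3 sequentially versus 15 at the Nash outcome: worse off.

worse off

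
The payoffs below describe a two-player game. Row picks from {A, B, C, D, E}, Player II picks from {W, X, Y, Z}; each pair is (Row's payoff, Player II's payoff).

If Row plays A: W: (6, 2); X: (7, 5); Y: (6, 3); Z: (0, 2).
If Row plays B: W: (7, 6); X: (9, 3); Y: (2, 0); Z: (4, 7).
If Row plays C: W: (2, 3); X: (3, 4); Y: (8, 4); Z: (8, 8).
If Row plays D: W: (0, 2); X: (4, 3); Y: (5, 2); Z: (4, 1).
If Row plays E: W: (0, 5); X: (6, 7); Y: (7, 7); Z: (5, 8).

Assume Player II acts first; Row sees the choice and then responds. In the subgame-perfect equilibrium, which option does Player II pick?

Solve by backward induction (Player II leads).
- W: BR = B, leader payoff 6.
- X: BR = B, leader payoff 3.
- Y: BR = C, leader payoff 4.
- Z: BR = C, leader payoff 8.
Maximizing over 6, 3, 4, 8, Player II chooses Z. Subgame-perfect outcome: (C, Z) with payoffs (8, 8).

Z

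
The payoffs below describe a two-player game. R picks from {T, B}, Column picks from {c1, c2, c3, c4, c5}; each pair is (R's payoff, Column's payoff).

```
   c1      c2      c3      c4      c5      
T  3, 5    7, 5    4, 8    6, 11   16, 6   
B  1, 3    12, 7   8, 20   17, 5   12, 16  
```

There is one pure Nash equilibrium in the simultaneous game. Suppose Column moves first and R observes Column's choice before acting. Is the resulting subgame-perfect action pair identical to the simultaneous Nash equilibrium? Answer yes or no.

yes

Work backward from R's decision.
- c1 → R plays T (best of 3, 1); Column gets 5.
- c2 → R plays B (best of 7, 12); Column gets 7.
- c3 → R plays B (best of 4, 8); Column gets 20.
- c4 → R plays B (best of 6, 17); Column gets 5.
- c5 → R plays T (best of 16, 12); Column gets 6.
Among 5, 7, 20, 5, 6, the best is 20 at c3. Subgame-perfect outcome: (B, c3) with payoffs (8, 20).
Under simultaneous play:
R's best replies: c1→T; c2→B; c3→B; c4→B; c5→T.
Column's best replies: T→c4; B→c3.
The unique mutual best reply is (B, c3), giving (8, 20).
Sequential outcome (B, c3) coincides with the Nash profile (B, c3).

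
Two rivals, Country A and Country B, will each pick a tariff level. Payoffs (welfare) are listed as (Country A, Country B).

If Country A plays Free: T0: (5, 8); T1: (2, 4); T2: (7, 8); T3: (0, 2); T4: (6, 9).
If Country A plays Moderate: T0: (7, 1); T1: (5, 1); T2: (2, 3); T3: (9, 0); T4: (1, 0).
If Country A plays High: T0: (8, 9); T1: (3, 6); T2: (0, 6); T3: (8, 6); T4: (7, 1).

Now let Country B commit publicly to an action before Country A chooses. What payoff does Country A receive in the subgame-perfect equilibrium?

Work backward from Country A's decision.
- T0 → Country A plays High (best of 5, 7, 8); Country B gets 9.
- T1 → Country A plays Moderate (best of 2, 5, 3); Country B gets 1.
- T2 → Country A plays Free (best of 7, 2, 0); Country B gets 8.
- T3 → Country A plays Moderate (best of 0, 9, 8); Country B gets 0.
- T4 → Country A plays High (best of 6, 1, 7); Country B gets 1.
Among 9, 1, 8, 0, 1, the best is 9 at T0. Subgame-perfect outcome: (High, T0) with payoffs (8, 9).

8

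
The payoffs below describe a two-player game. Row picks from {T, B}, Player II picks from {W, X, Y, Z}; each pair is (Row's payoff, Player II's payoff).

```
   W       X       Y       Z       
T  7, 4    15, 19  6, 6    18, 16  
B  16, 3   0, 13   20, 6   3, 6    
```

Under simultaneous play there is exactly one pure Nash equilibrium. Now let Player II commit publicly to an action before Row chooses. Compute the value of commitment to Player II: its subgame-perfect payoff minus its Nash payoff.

0

Work backward from Row's decision.
- W → Row plays B (best of 7, 16); Player II gets 3.
- X → Row plays T (best of 15, 0); Player II gets 19.
- Y → Row plays B (best of 6, 20); Player II gets 6.
- Z → Row plays T (best of 18, 3); Player II gets 16.
Player II's induced payoffs are 3, 19, 6, 16, so Player II commits to X. Subgame-perfect outcome: (T, X) with payoffs (15, 19).
Now find the simultaneous Nash equilibrium.
Row's best replies: W→B; X→T; Y→B; Z→T.
Player II's best replies: T→X; B→X.
The unique mutual best reply is (T, X), giving (15, 19).
Player II's commitment gain: 19 − 19 = 0.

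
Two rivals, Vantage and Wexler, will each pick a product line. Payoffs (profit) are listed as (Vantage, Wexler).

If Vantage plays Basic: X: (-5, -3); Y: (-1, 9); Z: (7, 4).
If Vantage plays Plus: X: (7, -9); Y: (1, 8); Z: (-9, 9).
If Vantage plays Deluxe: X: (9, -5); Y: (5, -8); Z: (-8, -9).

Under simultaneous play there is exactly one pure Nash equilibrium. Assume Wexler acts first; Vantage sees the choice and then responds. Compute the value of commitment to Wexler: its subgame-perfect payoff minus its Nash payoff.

Vantage best-responds to each possible Wexler move:
- X: Vantage compares -5, 7, 9 and picks Deluxe; Wexler would get -5.
- Y: Vantage compares -1, 1, 5 and picks Deluxe; Wexler would get -8.
- Z: Vantage compares 7, -9, -8 and picks Basic; Wexler would get 4.
Among -5, -8, 4, the best is 4 at Z. Subgame-perfect outcome: (Basic, Z) with payoffs (7, 4).
Under simultaneous play:
Vantage's best replies: X→Deluxe; Y→Deluxe; Z→Basic.
Wexler's best replies: Basic→Y; Plus→Z; Deluxe→X.
Only (Deluxe, X) has each player best-responding; Nash payoffs (9, -5).
Wexler's commitment gain: 4 − -5 = 9.

9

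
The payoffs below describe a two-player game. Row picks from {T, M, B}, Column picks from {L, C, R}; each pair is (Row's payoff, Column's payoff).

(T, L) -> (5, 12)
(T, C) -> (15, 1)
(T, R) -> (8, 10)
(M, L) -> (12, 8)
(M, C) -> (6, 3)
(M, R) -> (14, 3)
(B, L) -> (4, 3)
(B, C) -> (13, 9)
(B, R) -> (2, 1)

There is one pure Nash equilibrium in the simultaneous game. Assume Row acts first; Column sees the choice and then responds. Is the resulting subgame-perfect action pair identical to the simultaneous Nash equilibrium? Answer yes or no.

no

Solve by backward induction (Row leads).
- T: BR = L, leader payoff 5.
- M: BR = L, leader payoff 12.
- B: BR = C, leader payoff 13.
Among 5, 12, 13, the best is 13 at B. Subgame-perfect outcome: (B, C) with payoffs (13, 9).
Now find the simultaneous Nash equilibrium.
Row's best replies: L→M; C→T; R→M.
Column's best replies: T→L; M→L; B→C.
The unique mutual best reply is (M, L), giving (12, 8).
Sequential outcome (B, C) differs from the Nash profile (M, L).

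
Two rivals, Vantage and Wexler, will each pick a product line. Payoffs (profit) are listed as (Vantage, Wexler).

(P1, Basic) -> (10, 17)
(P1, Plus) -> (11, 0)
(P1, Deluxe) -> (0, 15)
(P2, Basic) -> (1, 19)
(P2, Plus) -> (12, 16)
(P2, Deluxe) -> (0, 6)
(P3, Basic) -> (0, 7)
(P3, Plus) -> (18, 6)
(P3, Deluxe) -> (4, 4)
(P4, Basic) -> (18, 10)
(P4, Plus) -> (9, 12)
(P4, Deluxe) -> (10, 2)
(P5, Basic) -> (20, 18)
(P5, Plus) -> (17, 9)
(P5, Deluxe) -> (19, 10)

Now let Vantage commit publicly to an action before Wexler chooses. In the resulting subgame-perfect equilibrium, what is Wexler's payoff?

18

Work backward from Wexler's decision.
- P1 → Wexler plays Basic (best of 17, 0, 15); Vantage gets 10.
- P2 → Wexler plays Basic (best of 19, 16, 6); Vantage gets 1.
- P3 → Wexler plays Basic (best of 7, 6, 4); Vantage gets 0.
- P4 → Wexler plays Plus (best of 10, 12, 2); Vantage gets 9.
- P5 → Wexler plays Basic (best of 18, 9, 10); Vantage gets 20.
Among 10, 1, 0, 9, 20, the best is 20 at P5. Subgame-perfect outcome: (P5, Basic) with payoffs (20, 18).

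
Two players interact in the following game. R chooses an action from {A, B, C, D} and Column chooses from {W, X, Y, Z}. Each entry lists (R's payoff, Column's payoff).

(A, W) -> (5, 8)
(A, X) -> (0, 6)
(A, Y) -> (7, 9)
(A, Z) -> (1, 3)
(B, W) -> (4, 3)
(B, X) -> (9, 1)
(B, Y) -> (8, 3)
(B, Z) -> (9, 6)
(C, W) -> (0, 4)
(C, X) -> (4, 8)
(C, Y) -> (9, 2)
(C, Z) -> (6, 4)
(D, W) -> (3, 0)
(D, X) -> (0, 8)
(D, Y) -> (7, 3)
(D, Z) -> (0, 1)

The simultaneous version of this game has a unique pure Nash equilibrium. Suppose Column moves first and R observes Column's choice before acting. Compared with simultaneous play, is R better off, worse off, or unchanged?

Backward induction with Column moving first.
- W: R compares 5, 4, 0, 3 and picks A; Column would get 8.
- X: R compares 0, 9, 4, 0 and picks B; Column would get 1.
- Y: R compares 7, 8, 9, 7 and picks C; Column would get 2.
- Z: R compares 1, 9, 6, 0 and picks B; Column would get 6.
Among 8, 1, 2, 6, the best is 8 at W. Subgame-perfect outcome: (A, W) with payoffs (5, 8).
For the simultaneous game, intersect best replies.
R's best replies: W→A; X→B; Y→C; Z→B.
Column's best replies: A→Y; B→Z; C→X; D→X.
Only (B, Z) has each player best-responding; Nash payoffs (9, 6).
R earns 5 sequentially versus 9 at the Nash outcome: worse off.

worse off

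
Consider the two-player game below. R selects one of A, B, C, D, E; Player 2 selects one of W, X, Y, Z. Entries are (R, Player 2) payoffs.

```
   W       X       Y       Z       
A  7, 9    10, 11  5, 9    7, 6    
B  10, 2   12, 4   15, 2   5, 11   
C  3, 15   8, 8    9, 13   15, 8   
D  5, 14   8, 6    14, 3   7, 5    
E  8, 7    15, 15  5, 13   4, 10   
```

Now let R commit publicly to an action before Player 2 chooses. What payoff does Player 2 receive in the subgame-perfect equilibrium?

15

Work backward from Player 2's decision.
- A: Player 2 compares 9, 11, 9, 6 and picks X; R would get 10.
- B: Player 2 compares 2, 4, 2, 11 and picks Z; R would get 5.
- C: Player 2 compares 15, 8, 13, 8 and picks W; R would get 3.
- D: Player 2 compares 14, 6, 3, 5 and picks W; R would get 5.
- E: Player 2 compares 7, 15, 13, 10 and picks X; R would get 15.
R's induced payoffs are 10, 5, 3, 5, 15, so R commits to E. Subgame-perfect outcome: (E, X) with payoffs (15, 15).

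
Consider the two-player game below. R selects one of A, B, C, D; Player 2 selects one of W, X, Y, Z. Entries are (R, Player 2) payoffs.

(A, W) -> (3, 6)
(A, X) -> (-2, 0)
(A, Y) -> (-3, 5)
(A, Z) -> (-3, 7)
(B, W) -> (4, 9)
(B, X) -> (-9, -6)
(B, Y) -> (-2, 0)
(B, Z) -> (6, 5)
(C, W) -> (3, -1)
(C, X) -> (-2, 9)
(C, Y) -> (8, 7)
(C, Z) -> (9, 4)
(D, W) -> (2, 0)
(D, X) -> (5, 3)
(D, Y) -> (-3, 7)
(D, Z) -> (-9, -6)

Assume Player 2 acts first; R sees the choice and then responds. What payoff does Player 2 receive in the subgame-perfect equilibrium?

Solve by backward induction (Player 2 leads).
- W: BR = B, leader payoff 9.
- X: BR = D, leader payoff 3.
- Y: BR = C, leader payoff 7.
- Z: BR = C, leader payoff 4.
Maximizing over 9, 3, 7, 4, Player 2 chooses W. Subgame-perfect outcome: (B, W) with payoffs (4, 9).

9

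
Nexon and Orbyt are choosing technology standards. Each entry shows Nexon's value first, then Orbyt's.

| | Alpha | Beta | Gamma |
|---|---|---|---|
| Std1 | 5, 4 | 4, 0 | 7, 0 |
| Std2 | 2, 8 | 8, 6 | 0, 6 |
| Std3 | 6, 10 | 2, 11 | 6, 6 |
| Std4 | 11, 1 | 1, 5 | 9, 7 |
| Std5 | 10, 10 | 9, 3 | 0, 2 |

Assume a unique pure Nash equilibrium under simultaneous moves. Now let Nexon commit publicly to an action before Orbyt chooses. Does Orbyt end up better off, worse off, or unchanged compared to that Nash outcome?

better off

Orbyt best-responds to each possible Nexon move:
- Std1 → Orbyt plays Alpha (best of 4, 0, 0); Nexon gets 5.
- Std2 → Orbyt plays Alpha (best of 8, 6, 6); Nexon gets 2.
- Std3 → Orbyt plays Beta (best of 10, 11, 6); Nexon gets 2.
- Std4 → Orbyt plays Gamma (best of 1, 5, 7); Nexon gets 9.
- Std5 → Orbyt plays Alpha (best of 10, 3, 2); Nexon gets 10.
Maximizing over 5, 2, 2, 9, 10, Nexon chooses Std5. Subgame-perfect outcome: (Std5, Alpha) with payoffs (10, 10).
Under simultaneous play:
Nexon's best replies: Alpha→Std4; Beta→Std5; Gamma→Std4.
Orbyt's best replies: Std1→Alpha; Std2→Alpha; Std3→Beta; Std4→Gamma; Std5→Alpha.
The unique mutual best reply is (Std4, Gamma), giving (9, 7).
Orbyt earns 10 sequentially versus 7 at the Nash outcome: better off.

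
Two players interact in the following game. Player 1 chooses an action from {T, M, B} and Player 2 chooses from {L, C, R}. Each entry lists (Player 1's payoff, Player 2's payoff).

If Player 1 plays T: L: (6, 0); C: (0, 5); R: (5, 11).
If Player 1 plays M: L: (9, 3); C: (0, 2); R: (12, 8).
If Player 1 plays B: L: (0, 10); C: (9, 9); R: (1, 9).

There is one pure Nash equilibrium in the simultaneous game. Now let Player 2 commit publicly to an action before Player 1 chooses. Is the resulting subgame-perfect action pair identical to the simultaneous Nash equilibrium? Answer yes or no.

Player 1 best-responds to each possible Player 2 move:
- L: BR = M, leader payoff 3.
- C: BR = B, leader payoff 9.
- R: BR = M, leader payoff 8.
Among 3, 9, 8, the best is 9 at C. Subgame-perfect outcome: (B, C) with payoffs (9, 9).
Under simultaneous play:
Player 1's best replies: L→M; C→B; R→M.
Player 2's best replies: T→R; M→R; B→L.
The unique mutual best reply is (M, R), giving (12, 8).
Sequential outcome (B, C) differs from the Nash profile (M, R).

no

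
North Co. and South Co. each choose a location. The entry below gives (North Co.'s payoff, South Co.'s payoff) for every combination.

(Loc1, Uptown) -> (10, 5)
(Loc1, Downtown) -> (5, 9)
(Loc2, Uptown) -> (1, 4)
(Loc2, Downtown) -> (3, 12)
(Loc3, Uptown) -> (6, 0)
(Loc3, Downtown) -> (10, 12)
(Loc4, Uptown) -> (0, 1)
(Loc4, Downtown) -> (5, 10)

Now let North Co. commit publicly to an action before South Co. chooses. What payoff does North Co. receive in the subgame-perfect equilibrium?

10

Solve by backward induction (North Co. leads).
- Loc1: South Co. compares 5, 9 and picks Downtown; North Co. would get 5.
- Loc2: South Co. compares 4, 12 and picks Downtown; North Co. would get 3.
- Loc3: South Co. compares 0, 12 and picks Downtown; North Co. would get 10.
- Loc4: South Co. compares 1, 10 and picks Downtown; North Co. would get 5.
North Co.'s induced payoffs are 5, 3, 10, 5, so North Co. commits to Loc3. Subgame-perfect outcome: (Loc3, Downtown) with payoffs (10, 12).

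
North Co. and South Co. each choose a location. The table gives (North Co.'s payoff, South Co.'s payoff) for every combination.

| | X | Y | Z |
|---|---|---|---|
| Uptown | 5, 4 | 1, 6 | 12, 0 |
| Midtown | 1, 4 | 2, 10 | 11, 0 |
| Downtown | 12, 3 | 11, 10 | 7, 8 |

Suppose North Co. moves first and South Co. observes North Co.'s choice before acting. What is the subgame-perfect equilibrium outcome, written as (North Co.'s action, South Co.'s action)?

(Downtown, Y)

Work backward from South Co.'s decision.
- Uptown: BR = Y, leader payoff 1.
- Midtown: BR = Y, leader payoff 2.
- Downtown: BR = Y, leader payoff 11.
Among 1, 2, 11, the best is 11 at Downtown. Subgame-perfect outcome: (Downtown, Y) with payoffs (11, 10).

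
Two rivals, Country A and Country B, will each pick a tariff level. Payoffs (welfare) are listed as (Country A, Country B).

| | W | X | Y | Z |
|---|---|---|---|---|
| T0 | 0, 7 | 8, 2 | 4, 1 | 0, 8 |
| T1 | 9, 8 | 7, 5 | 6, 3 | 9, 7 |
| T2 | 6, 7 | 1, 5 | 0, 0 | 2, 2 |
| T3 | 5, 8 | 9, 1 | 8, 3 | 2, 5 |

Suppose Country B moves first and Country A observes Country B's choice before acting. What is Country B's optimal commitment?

W

Country A best-responds to each possible Country B move:
- W: Country A compares 0, 9, 6, 5 and picks T1; Country B would get 8.
- X: Country A compares 8, 7, 1, 9 and picks T3; Country B would get 1.
- Y: Country A compares 4, 6, 0, 8 and picks T3; Country B would get 3.
- Z: Country A compares 0, 9, 2, 2 and picks T1; Country B would get 7.
Among 8, 1, 3, 7, the best is 8 at W. Subgame-perfect outcome: (T1, W) with payoffs (9, 8).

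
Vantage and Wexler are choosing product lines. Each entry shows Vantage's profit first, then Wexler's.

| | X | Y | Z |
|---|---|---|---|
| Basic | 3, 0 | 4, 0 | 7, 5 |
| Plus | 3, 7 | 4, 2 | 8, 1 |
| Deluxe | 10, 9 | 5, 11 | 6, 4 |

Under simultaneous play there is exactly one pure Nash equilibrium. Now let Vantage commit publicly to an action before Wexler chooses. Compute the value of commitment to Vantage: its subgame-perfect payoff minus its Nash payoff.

2

Backward induction with Vantage moving first.
- Basic: BR = Z, leader payoff 7.
- Plus: BR = X, leader payoff 3.
- Deluxe: BR = Y, leader payoff 5.
Among 7, 3, 5, the best is 7 at Basic. Subgame-perfect outcome: (Basic, Z) with payoffs (7, 5).
Under simultaneous play:
Vantage's best replies: X→Deluxe; Y→Deluxe; Z→Plus.
Wexler's best replies: Basic→Z; Plus→X; Deluxe→Y.
Only (Deluxe, Y) has each player best-responding; Nash payoffs (5, 11).
Vantage's commitment gain: 7 − 5 = 2.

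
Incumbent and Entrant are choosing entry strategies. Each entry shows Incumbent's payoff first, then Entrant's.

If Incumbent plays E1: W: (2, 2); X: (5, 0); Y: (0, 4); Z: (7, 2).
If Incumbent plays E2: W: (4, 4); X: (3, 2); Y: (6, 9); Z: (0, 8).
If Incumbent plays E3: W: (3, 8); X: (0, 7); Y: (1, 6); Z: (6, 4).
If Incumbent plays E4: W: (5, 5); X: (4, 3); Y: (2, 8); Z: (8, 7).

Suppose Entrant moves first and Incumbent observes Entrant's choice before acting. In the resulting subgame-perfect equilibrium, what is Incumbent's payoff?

6

Work backward from Incumbent's decision.
- W: BR = E4, leader payoff 5.
- X: BR = E1, leader payoff 0.
- Y: BR = E2, leader payoff 9.
- Z: BR = E4, leader payoff 7.
Maximizing over 5, 0, 9, 7, Entrant chooses Y. Subgame-perfect outcome: (E2, Y) with payoffs (6, 9).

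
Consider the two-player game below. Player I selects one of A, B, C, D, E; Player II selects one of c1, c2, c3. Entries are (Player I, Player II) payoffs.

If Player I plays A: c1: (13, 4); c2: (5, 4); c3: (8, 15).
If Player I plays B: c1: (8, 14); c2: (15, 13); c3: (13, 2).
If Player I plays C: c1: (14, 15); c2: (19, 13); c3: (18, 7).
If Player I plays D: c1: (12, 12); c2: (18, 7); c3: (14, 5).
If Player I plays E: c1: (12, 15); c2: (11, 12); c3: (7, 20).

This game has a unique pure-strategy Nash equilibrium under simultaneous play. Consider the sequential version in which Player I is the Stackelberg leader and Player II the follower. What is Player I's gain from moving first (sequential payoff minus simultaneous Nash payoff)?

Backward induction with Player I moving first.
- A: BR = c3, leader payoff 8.
- B: BR = c1, leader payoff 8.
- C: BR = c1, leader payoff 14.
- D: BR = c1, leader payoff 12.
- E: BR = c3, leader payoff 7.
Maximizing over 8, 8, 14, 12, 7, Player I chooses C. Subgame-perfect outcome: (C, c1) with payoffs (14, 15).
Under simultaneous play:
Player I's best replies: c1→C; c2→C; c3→C.
Player II's best replies: A→c3; B→c1; C→c1; D→c1; E→c3.
The unique mutual best reply is (C, c1), giving (14, 15).
Player I's commitment gain: 14 − 14 = 0.

0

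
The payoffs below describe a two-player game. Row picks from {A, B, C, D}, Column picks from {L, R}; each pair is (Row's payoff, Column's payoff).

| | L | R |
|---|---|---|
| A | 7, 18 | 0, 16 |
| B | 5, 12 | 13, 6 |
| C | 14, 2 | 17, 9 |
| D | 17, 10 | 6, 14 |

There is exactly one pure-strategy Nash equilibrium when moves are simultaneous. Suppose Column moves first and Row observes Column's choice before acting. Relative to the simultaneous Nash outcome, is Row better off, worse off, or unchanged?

Work backward from Row's decision.
- L: BR = D, leader payoff 10.
- R: BR = C, leader payoff 9.
Column's induced payoffs are 10, 9, so Column commits to L. Subgame-perfect outcome: (D, L) with payoffs (17, 10).
For the simultaneous game, intersect best replies.
Row's best replies: L→D; R→C.
Column's best replies: A→L; B→L; C→R; D→R.
Only (C, R) has each player best-responding; Nash payoffs (17, 9).
Row earns 17 sequentially versus 17 at the Nash outcome: unchanged.

unchanged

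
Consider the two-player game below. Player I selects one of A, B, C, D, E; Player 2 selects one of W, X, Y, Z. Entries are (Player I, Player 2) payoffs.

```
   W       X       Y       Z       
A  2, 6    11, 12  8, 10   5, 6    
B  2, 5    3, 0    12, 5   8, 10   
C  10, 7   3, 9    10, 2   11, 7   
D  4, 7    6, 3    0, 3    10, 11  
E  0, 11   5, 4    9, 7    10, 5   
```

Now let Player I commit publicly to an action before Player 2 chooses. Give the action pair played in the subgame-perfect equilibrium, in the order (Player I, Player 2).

(A, X)

Backward induction with Player I moving first.
- A: Player 2 compares 6, 12, 10, 6 and picks X; Player I would get 11.
- B: Player 2 compares 5, 0, 5, 10 and picks Z; Player I would get 8.
- C: Player 2 compares 7, 9, 2, 7 and picks X; Player I would get 3.
- D: Player 2 compares 7, 3, 3, 11 and picks Z; Player I would get 10.
- E: Player 2 compares 11, 4, 7, 5 and picks W; Player I would get 0.
Player I's induced payoffs are 11, 8, 3, 10, 0, so Player I commits to A. Subgame-perfect outcome: (A, X) with payoffs (11, 12).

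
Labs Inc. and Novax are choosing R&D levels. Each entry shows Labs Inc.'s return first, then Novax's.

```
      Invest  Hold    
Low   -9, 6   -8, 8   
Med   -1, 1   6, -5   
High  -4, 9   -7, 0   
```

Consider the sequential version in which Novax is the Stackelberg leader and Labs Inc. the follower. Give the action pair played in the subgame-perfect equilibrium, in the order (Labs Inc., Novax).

Work backward from Labs Inc.'s decision.
- Invest: BR = Med, leader payoff 1.
- Hold: BR = Med, leader payoff -5.
Novax's induced payoffs are 1, -5, so Novax commits to Invest. Subgame-perfect outcome: (Med, Invest) with payoffs (-1, 1).

(Med, Invest)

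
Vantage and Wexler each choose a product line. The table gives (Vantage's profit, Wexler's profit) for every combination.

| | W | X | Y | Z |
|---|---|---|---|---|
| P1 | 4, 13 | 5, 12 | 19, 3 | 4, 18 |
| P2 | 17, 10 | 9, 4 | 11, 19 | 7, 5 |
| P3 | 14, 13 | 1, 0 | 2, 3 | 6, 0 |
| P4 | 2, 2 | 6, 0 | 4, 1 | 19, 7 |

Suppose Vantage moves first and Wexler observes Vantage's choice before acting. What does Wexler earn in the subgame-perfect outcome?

Solve by backward induction (Vantage leads).
- P1 → Wexler plays Z (best of 13, 12, 3, 18); Vantage gets 4.
- P2 → Wexler plays Y (best of 10, 4, 19, 5); Vantage gets 11.
- P3 → Wexler plays W (best of 13, 0, 3, 0); Vantage gets 14.
- P4 → Wexler plays Z (best of 2, 0, 1, 7); Vantage gets 19.
Maximizing over 4, 11, 14, 19, Vantage chooses P4. Subgame-perfect outcome: (P4, Z) with payoffs (19, 7).

7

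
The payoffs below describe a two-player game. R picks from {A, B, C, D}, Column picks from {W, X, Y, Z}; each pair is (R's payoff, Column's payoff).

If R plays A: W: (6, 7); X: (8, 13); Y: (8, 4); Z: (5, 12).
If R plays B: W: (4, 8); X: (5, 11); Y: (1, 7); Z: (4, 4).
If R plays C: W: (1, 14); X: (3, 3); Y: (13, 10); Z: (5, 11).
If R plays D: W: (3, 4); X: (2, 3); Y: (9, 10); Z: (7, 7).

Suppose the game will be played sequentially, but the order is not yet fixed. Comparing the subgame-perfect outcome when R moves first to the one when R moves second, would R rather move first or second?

first

If R leads: Column's best replies are A→X, B→X, C→W, D→Y; R's induced payoffs 8, 5, 1, 9; outcome (D, Y), payoffs (9, 10).
If Column leads: R's best replies are W→A, X→A, Y→C, Z→D; Column's induced payoffs 7, 13, 10, 7; outcome (A, X), payoffs (8, 13).
R gets 9 moving first and 8 moving second, so R prefers to move first.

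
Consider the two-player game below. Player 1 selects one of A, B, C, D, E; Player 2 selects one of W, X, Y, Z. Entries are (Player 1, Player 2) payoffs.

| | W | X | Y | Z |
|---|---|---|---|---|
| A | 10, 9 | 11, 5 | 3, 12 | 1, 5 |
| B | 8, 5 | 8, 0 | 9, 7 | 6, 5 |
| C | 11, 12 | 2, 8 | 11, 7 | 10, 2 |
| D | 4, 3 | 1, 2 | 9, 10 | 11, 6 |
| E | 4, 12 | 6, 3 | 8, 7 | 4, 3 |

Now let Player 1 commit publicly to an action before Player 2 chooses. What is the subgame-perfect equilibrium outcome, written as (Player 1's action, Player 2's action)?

Work backward from Player 2's decision.
- A → Player 2 plays Y (best of 9, 5, 12, 5); Player 1 gets 3.
- B → Player 2 plays Y (best of 5, 0, 7, 5); Player 1 gets 9.
- C → Player 2 plays W (best of 12, 8, 7, 2); Player 1 gets 11.
- D → Player 2 plays Y (best of 3, 2, 10, 6); Player 1 gets 9.
- E → Player 2 plays W (best of 12, 3, 7, 3); Player 1 gets 4.
Player 1's induced payoffs are 3, 9, 11, 9, 4, so Player 1 commits to C. Subgame-perfect outcome: (C, W) with payoffs (11, 12).

(C, W)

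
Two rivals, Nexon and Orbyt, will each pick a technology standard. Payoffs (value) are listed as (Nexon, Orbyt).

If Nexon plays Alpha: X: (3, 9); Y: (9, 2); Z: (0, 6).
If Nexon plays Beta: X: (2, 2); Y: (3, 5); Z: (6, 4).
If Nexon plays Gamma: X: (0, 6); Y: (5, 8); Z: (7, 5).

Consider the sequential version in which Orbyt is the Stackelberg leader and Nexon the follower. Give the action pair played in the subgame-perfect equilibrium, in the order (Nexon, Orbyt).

(Alpha, X)

Backward induction with Orbyt moving first.
- X: Nexon compares 3, 2, 0 and picks Alpha; Orbyt would get 9.
- Y: Nexon compares 9, 3, 5 and picks Alpha; Orbyt would get 2.
- Z: Nexon compares 0, 6, 7 and picks Gamma; Orbyt would get 5.
Orbyt's induced payoffs are 9, 2, 5, so Orbyt commits to X. Subgame-perfect outcome: (Alpha, X) with payoffs (3, 9).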